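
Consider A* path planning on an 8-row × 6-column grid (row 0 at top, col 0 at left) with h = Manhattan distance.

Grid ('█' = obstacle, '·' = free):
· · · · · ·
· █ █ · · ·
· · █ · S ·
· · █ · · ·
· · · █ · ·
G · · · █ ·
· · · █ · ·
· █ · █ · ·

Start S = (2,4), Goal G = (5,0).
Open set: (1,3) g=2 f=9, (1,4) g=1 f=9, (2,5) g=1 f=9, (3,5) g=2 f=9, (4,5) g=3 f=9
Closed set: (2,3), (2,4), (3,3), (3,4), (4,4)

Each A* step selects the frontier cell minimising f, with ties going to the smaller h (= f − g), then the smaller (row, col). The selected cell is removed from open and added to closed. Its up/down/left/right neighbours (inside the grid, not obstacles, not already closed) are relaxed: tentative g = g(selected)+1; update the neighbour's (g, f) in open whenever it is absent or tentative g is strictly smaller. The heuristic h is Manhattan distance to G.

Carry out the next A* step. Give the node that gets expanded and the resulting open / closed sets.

step 1: expand (4,5) (f=9, h=6) → closed; open now [(1,3) g=2 f=9, (1,4) g=1 f=9, (2,5) g=1 f=9, (3,5) g=2 f=9, (5,5) g=4 f=9]

expanded=(4,5); open=[(1,3) g=2 f=9, (1,4) g=1 f=9, (2,5) g=1 f=9, (3,5) g=2 f=9, (5,5) g=4 f=9]; closed=[(2,3), (2,4), (3,3), (3,4), (4,4), (4,5)]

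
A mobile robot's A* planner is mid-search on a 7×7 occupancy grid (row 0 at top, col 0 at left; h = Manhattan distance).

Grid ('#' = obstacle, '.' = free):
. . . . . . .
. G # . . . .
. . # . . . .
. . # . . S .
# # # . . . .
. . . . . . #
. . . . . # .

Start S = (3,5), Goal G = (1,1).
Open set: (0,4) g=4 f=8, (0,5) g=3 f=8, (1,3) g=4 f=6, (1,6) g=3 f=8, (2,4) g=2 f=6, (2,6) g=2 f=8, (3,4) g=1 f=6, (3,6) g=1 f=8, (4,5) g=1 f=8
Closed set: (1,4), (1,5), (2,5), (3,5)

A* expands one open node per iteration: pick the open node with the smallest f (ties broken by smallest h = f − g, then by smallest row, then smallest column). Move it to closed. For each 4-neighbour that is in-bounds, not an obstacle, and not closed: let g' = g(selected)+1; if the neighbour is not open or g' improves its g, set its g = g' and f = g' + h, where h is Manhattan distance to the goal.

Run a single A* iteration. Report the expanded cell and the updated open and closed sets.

expanded=(1,3); open=[(0,3) g=5 f=8, (0,4) g=4 f=8, (0,5) g=3 f=8, (1,6) g=3 f=8, (2,3) g=5 f=8, (2,4) g=2 f=6, (2,6) g=2 f=8, (3,4) g=1 f=6, (3,6) g=1 f=8, (4,5) g=1 f=8]; closed=[(1,3), (1,4), (1,5), (2,5), (3,5)]

step 1: expand (1,3) (f=6, h=2) → closed; open now [(0,3) g=5 f=8, (0,4) g=4 f=8, (0,5) g=3 f=8, (1,6) g=3 f=8, (2,3) g=5 f=8, (2,4) g=2 f=6, (2,6) g=2 f=8, (3,4) g=1 f=6, (3,6) g=1 f=8, (4,5) g=1 f=8]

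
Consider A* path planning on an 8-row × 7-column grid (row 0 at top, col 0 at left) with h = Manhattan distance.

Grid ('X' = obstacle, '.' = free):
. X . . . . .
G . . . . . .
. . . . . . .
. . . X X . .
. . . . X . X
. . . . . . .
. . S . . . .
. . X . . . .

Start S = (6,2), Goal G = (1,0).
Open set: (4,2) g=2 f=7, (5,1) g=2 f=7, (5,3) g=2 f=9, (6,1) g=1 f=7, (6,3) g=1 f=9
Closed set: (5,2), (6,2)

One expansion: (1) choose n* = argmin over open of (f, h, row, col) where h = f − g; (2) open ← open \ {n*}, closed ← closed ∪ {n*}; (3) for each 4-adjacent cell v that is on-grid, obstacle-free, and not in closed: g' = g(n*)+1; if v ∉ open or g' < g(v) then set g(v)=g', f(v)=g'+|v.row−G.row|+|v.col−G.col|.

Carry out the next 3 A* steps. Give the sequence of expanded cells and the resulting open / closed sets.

order=[(4,2) → (3,2) → (2,2)]; open=[(1,2) g=5 f=7, (2,1) g=5 f=7, (2,3) g=5 f=9, (3,1) g=4 f=7, (4,1) g=3 f=7, (4,3) g=3 f=9, (5,1) g=2 f=7, (5,3) g=2 f=9, (6,1) g=1 f=7, (6,3) g=1 f=9]; closed=[(2,2), (3,2), (4,2), (5,2), (6,2)]

step 1: expand (4,2) (f=7, h=5) → closed; open now [(3,2) g=3 f=7, (4,1) g=3 f=7, (4,3) g=3 f=9, (5,1) g=2 f=7, (5,3) g=2 f=9, (6,1) g=1 f=7, (6,3) g=1 f=9]
step 2: expand (3,2) (f=7, h=4) → closed; open now [(2,2) g=4 f=7, (3,1) g=4 f=7, (4,1) g=3 f=7, (4,3) g=3 f=9, (5,1) g=2 f=7, (5,3) g=2 f=9, (6,1) g=1 f=7, (6,3) g=1 f=9]
step 3: expand (2,2) (f=7, h=3) → closed; open now [(1,2) g=5 f=7, (2,1) g=5 f=7, (2,3) g=5 f=9, (3,1) g=4 f=7, (4,1) g=3 f=7, (4,3) g=3 f=9, (5,1) g=2 f=7, (5,3) g=2 f=9, (6,1) g=1 f=7, (6,3) g=1 f=9]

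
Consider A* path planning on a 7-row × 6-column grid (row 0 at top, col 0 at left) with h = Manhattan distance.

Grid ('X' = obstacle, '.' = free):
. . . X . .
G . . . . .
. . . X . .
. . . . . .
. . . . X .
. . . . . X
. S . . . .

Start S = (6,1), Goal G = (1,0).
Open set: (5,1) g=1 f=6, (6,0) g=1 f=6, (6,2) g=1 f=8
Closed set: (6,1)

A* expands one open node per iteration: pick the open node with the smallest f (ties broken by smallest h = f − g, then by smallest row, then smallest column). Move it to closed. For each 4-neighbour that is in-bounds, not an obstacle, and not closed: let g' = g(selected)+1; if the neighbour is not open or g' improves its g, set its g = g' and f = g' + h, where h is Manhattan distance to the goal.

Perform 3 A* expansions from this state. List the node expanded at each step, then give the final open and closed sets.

order=[(5,1) → (4,1) → (3,1)]; open=[(2,1) g=4 f=6, (3,0) g=4 f=6, (3,2) g=4 f=8, (4,0) g=3 f=6, (4,2) g=3 f=8, (5,0) g=2 f=6, (5,2) g=2 f=8, (6,0) g=1 f=6, (6,2) g=1 f=8]; closed=[(3,1), (4,1), (5,1), (6,1)]

step 1: expand (5,1) (f=6, h=5) → closed; open now [(4,1) g=2 f=6, (5,0) g=2 f=6, (5,2) g=2 f=8, (6,0) g=1 f=6, (6,2) g=1 f=8]
step 2: expand (4,1) (f=6, h=4) → closed; open now [(3,1) g=3 f=6, (4,0) g=3 f=6, (4,2) g=3 f=8, (5,0) g=2 f=6, (5,2) g=2 f=8, (6,0) g=1 f=6, (6,2) g=1 f=8]
step 3: expand (3,1) (f=6, h=3) → closed; open now [(2,1) g=4 f=6, (3,0) g=4 f=6, (3,2) g=4 f=8, (4,0) g=3 f=6, (4,2) g=3 f=8, (5,0) g=2 f=6, (5,2) g=2 f=8, (6,0) g=1 f=6, (6,2) g=1 f=8]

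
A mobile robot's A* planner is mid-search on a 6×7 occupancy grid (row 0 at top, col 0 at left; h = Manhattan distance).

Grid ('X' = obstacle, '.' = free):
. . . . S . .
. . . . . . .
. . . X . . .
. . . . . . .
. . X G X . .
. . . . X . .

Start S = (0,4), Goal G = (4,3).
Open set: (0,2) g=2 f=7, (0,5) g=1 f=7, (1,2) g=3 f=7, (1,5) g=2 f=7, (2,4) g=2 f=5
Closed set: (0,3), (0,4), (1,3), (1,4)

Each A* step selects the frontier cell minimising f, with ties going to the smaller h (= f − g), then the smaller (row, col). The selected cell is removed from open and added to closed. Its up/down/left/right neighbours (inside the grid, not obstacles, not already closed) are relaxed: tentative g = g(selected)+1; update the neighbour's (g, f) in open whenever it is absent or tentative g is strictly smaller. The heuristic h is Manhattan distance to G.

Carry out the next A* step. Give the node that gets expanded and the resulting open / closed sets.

expanded=(2,4); open=[(0,2) g=2 f=7, (0,5) g=1 f=7, (1,2) g=3 f=7, (1,5) g=2 f=7, (2,5) g=3 f=7, (3,4) g=3 f=5]; closed=[(0,3), (0,4), (1,3), (1,4), (2,4)]

step 1: expand (2,4) (f=5, h=3) → closed; open now [(0,2) g=2 f=7, (0,5) g=1 f=7, (1,2) g=3 f=7, (1,5) g=2 f=7, (2,5) g=3 f=7, (3,4) g=3 f=5]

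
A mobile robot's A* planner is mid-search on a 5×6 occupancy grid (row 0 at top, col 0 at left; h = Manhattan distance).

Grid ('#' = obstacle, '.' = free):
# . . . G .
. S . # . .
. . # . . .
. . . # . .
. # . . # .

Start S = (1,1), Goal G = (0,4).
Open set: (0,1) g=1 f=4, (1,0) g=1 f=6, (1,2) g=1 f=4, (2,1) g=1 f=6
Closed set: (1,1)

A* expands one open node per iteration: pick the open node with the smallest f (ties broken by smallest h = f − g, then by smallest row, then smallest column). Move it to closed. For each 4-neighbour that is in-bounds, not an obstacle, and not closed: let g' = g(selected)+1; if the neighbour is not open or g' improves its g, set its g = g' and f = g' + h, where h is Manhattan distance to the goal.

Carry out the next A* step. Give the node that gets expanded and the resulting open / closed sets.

expanded=(0,1); open=[(0,2) g=2 f=4, (1,0) g=1 f=6, (1,2) g=1 f=4, (2,1) g=1 f=6]; closed=[(0,1), (1,1)]

step 1: expand (0,1) (f=4, h=3) → closed; open now [(0,2) g=2 f=4, (1,0) g=1 f=6, (1,2) g=1 f=4, (2,1) g=1 f=6]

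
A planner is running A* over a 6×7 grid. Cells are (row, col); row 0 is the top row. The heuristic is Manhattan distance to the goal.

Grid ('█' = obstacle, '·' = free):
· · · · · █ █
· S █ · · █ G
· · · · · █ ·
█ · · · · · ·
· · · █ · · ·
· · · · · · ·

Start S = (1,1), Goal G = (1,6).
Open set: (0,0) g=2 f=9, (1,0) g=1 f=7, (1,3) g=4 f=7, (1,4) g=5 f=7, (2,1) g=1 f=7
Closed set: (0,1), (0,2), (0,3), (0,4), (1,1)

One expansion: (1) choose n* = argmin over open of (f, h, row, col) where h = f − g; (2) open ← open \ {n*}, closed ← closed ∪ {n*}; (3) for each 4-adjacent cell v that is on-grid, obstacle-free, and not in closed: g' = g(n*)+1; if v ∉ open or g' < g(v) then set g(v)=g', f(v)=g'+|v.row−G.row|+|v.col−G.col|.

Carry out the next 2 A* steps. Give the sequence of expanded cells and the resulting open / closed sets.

order=[(1,4) → (1,3)]; open=[(0,0) g=2 f=9, (1,0) g=1 f=7, (2,1) g=1 f=7, (2,3) g=5 f=9, (2,4) g=6 f=9]; closed=[(0,1), (0,2), (0,3), (0,4), (1,1), (1,3), (1,4)]

step 1: expand (1,4) (f=7, h=2) → closed; open now [(0,0) g=2 f=9, (1,0) g=1 f=7, (1,3) g=4 f=7, (2,1) g=1 f=7, (2,4) g=6 f=9]
step 2: expand (1,3) (f=7, h=3) → closed; open now [(0,0) g=2 f=9, (1,0) g=1 f=7, (2,1) g=1 f=7, (2,3) g=5 f=9, (2,4) g=6 f=9]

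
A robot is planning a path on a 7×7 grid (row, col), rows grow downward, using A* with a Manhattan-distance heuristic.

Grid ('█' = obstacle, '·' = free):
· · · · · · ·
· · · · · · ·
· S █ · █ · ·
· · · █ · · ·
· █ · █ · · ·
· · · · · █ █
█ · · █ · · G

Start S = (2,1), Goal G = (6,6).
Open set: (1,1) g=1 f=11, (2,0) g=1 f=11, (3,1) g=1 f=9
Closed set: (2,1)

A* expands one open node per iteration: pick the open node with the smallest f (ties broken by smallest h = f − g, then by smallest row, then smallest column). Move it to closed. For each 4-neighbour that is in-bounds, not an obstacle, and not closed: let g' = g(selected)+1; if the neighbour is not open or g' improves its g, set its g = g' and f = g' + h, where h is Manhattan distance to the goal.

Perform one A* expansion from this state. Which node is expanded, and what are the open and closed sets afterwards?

step 1: expand (3,1) (f=9, h=8) → closed; open now [(1,1) g=1 f=11, (2,0) g=1 f=11, (3,0) g=2 f=11, (3,2) g=2 f=9]

expanded=(3,1); open=[(1,1) g=1 f=11, (2,0) g=1 f=11, (3,0) g=2 f=11, (3,2) g=2 f=9]; closed=[(2,1), (3,1)]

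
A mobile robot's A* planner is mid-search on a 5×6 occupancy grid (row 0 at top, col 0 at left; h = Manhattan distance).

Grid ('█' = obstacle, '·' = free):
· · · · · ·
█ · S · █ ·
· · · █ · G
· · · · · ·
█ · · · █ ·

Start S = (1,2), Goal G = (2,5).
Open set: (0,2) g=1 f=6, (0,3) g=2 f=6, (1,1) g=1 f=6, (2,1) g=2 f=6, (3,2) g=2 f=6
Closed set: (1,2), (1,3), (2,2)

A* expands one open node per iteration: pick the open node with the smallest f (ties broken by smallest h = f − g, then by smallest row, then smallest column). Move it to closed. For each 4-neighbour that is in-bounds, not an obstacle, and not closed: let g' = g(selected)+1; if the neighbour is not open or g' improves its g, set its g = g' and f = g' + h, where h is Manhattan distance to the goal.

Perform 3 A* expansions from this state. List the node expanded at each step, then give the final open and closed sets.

step 1: expand (0,3) (f=6, h=4) → closed; open now [(0,2) g=1 f=6, (0,4) g=3 f=6, (1,1) g=1 f=6, (2,1) g=2 f=6, (3,2) g=2 f=6]
step 2: expand (0,4) (f=6, h=3) → closed; open now [(0,2) g=1 f=6, (0,5) g=4 f=6, (1,1) g=1 f=6, (2,1) g=2 f=6, (3,2) g=2 f=6]
step 3: expand (0,5) (f=6, h=2) → closed; open now [(0,2) g=1 f=6, (1,1) g=1 f=6, (1,5) g=5 f=6, (2,1) g=2 f=6, (3,2) g=2 f=6]

order=[(0,3) → (0,4) → (0,5)]; open=[(0,2) g=1 f=6, (1,1) g=1 f=6, (1,5) g=5 f=6, (2,1) g=2 f=6, (3,2) g=2 f=6]; closed=[(0,3), (0,4), (0,5), (1,2), (1,3), (2,2)]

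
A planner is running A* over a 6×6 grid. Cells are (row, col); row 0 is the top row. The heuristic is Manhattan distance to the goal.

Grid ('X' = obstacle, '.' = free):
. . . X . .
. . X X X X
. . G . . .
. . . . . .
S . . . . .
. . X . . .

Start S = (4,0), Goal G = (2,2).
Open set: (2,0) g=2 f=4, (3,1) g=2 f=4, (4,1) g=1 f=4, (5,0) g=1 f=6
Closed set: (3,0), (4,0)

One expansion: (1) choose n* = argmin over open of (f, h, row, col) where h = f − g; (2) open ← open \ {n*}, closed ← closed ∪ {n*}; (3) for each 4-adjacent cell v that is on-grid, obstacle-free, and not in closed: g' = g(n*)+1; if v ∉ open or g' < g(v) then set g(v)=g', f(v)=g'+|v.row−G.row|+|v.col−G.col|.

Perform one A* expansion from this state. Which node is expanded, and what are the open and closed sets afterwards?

step 1: expand (2,0) (f=4, h=2) → closed; open now [(1,0) g=3 f=6, (2,1) g=3 f=4, (3,1) g=2 f=4, (4,1) g=1 f=4, (5,0) g=1 f=6]

expanded=(2,0); open=[(1,0) g=3 f=6, (2,1) g=3 f=4, (3,1) g=2 f=4, (4,1) g=1 f=4, (5,0) g=1 f=6]; closed=[(2,0), (3,0), (4,0)]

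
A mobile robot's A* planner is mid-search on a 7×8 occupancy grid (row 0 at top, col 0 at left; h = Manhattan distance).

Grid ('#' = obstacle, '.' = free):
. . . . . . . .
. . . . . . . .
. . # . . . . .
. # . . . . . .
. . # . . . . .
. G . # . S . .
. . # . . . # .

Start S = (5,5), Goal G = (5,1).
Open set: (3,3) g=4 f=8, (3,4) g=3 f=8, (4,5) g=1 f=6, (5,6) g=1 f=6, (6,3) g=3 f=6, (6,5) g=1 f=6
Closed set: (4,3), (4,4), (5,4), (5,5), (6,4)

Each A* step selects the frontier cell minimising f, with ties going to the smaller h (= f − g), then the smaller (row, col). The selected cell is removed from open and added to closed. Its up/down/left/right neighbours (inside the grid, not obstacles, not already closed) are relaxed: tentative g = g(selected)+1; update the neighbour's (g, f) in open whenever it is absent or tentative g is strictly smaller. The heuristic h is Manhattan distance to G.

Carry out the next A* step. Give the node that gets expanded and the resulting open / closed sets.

expanded=(6,3); open=[(3,3) g=4 f=8, (3,4) g=3 f=8, (4,5) g=1 f=6, (5,6) g=1 f=6, (6,5) g=1 f=6]; closed=[(4,3), (4,4), (5,4), (5,5), (6,3), (6,4)]

step 1: expand (6,3) (f=6, h=3) → closed; open now [(3,3) g=4 f=8, (3,4) g=3 f=8, (4,5) g=1 f=6, (5,6) g=1 f=6, (6,5) g=1 f=6]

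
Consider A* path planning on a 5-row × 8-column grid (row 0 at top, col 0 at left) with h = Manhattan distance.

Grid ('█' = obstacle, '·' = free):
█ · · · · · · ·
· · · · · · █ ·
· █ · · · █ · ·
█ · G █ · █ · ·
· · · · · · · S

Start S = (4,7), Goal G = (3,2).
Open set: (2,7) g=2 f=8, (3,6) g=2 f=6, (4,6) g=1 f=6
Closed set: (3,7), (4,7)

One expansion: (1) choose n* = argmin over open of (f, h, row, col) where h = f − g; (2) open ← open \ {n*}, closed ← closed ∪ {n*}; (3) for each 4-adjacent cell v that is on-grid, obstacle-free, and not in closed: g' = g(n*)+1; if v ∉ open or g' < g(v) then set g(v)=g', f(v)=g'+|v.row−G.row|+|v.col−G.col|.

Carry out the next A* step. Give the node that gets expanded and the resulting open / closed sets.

step 1: expand (3,6) (f=6, h=4) → closed; open now [(2,6) g=3 f=8, (2,7) g=2 f=8, (4,6) g=1 f=6]

expanded=(3,6); open=[(2,6) g=3 f=8, (2,7) g=2 f=8, (4,6) g=1 f=6]; closed=[(3,6), (3,7), (4,7)]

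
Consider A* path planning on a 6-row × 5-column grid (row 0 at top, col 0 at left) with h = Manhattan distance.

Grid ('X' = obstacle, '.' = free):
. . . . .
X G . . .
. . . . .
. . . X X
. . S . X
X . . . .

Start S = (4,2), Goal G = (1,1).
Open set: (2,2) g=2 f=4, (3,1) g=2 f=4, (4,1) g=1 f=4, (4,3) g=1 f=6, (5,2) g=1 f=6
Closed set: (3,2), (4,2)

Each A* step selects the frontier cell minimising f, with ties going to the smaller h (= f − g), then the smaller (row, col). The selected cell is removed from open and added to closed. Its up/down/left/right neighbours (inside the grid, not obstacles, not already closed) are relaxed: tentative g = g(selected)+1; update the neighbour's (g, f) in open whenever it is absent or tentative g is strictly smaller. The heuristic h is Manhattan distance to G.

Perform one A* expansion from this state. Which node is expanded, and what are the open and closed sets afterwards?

expanded=(2,2); open=[(1,2) g=3 f=4, (2,1) g=3 f=4, (2,3) g=3 f=6, (3,1) g=2 f=4, (4,1) g=1 f=4, (4,3) g=1 f=6, (5,2) g=1 f=6]; closed=[(2,2), (3,2), (4,2)]

step 1: expand (2,2) (f=4, h=2) → closed; open now [(1,2) g=3 f=4, (2,1) g=3 f=4, (2,3) g=3 f=6, (3,1) g=2 f=4, (4,1) g=1 f=4, (4,3) g=1 f=6, (5,2) g=1 f=6]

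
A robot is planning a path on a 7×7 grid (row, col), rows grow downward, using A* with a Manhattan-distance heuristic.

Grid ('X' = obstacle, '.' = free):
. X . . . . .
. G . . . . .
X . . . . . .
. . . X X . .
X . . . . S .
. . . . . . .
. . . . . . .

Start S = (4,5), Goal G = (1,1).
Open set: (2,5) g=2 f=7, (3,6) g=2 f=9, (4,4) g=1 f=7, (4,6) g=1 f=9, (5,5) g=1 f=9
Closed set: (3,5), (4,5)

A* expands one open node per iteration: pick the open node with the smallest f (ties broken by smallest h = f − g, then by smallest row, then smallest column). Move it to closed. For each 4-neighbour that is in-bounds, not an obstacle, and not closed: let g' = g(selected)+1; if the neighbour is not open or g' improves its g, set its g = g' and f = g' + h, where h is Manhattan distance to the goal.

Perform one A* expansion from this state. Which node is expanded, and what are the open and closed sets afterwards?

expanded=(2,5); open=[(1,5) g=3 f=7, (2,4) g=3 f=7, (2,6) g=3 f=9, (3,6) g=2 f=9, (4,4) g=1 f=7, (4,6) g=1 f=9, (5,5) g=1 f=9]; closed=[(2,5), (3,5), (4,5)]

step 1: expand (2,5) (f=7, h=5) → closed; open now [(1,5) g=3 f=7, (2,4) g=3 f=7, (2,6) g=3 f=9, (3,6) g=2 f=9, (4,4) g=1 f=7, (4,6) g=1 f=9, (5,5) g=1 f=9]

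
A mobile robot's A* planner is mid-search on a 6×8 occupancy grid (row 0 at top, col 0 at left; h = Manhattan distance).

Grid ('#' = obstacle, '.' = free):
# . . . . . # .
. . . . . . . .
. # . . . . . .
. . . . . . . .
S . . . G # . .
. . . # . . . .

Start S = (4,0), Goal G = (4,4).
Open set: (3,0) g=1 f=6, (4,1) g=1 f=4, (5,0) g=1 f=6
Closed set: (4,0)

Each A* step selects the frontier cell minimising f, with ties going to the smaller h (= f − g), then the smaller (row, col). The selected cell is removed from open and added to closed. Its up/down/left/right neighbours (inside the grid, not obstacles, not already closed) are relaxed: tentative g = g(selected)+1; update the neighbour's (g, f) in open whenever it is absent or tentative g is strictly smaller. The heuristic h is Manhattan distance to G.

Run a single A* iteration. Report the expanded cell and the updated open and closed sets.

step 1: expand (4,1) (f=4, h=3) → closed; open now [(3,0) g=1 f=6, (3,1) g=2 f=6, (4,2) g=2 f=4, (5,0) g=1 f=6, (5,1) g=2 f=6]

expanded=(4,1); open=[(3,0) g=1 f=6, (3,1) g=2 f=6, (4,2) g=2 f=4, (5,0) g=1 f=6, (5,1) g=2 f=6]; closed=[(4,0), (4,1)]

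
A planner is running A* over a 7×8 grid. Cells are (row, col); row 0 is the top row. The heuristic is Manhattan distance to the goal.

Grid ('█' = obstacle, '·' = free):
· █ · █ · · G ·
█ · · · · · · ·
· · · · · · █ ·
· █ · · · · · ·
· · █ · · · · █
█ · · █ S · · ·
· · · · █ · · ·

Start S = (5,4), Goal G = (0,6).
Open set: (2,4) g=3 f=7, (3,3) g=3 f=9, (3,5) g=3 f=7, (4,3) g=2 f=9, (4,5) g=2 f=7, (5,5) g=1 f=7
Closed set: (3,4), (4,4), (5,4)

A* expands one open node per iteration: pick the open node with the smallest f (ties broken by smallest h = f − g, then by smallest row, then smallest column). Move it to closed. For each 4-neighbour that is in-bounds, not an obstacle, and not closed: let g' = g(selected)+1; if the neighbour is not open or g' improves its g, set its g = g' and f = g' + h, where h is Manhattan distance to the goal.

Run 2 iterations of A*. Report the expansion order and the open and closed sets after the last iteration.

order=[(2,4) → (1,4)]; open=[(0,4) g=5 f=7, (1,3) g=5 f=9, (1,5) g=5 f=7, (2,3) g=4 f=9, (2,5) g=4 f=7, (3,3) g=3 f=9, (3,5) g=3 f=7, (4,3) g=2 f=9, (4,5) g=2 f=7, (5,5) g=1 f=7]; closed=[(1,4), (2,4), (3,4), (4,4), (5,4)]

step 1: expand (2,4) (f=7, h=4) → closed; open now [(1,4) g=4 f=7, (2,3) g=4 f=9, (2,5) g=4 f=7, (3,3) g=3 f=9, (3,5) g=3 f=7, (4,3) g=2 f=9, (4,5) g=2 f=7, (5,5) g=1 f=7]
step 2: expand (1,4) (f=7, h=3) → closed; open now [(0,4) g=5 f=7, (1,3) g=5 f=9, (1,5) g=5 f=7, (2,3) g=4 f=9, (2,5) g=4 f=7, (3,3) g=3 f=9, (3,5) g=3 f=7, (4,3) g=2 f=9, (4,5) g=2 f=7, (5,5) g=1 f=7]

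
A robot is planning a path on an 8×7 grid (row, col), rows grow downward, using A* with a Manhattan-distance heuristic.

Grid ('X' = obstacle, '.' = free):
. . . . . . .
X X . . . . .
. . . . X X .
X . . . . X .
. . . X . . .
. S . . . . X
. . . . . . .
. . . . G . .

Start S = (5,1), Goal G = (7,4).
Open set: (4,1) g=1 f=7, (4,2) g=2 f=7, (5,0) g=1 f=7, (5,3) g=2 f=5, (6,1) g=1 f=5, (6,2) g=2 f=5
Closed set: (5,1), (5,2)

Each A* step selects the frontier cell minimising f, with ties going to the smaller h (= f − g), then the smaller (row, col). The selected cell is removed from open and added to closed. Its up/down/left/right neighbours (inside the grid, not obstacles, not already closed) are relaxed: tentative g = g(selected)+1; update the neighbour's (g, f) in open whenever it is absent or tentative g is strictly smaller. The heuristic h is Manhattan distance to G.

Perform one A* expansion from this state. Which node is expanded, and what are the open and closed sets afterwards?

expanded=(5,3); open=[(4,1) g=1 f=7, (4,2) g=2 f=7, (5,0) g=1 f=7, (5,4) g=3 f=5, (6,1) g=1 f=5, (6,2) g=2 f=5, (6,3) g=3 f=5]; closed=[(5,1), (5,2), (5,3)]

step 1: expand (5,3) (f=5, h=3) → closed; open now [(4,1) g=1 f=7, (4,2) g=2 f=7, (5,0) g=1 f=7, (5,4) g=3 f=5, (6,1) g=1 f=5, (6,2) g=2 f=5, (6,3) g=3 f=5]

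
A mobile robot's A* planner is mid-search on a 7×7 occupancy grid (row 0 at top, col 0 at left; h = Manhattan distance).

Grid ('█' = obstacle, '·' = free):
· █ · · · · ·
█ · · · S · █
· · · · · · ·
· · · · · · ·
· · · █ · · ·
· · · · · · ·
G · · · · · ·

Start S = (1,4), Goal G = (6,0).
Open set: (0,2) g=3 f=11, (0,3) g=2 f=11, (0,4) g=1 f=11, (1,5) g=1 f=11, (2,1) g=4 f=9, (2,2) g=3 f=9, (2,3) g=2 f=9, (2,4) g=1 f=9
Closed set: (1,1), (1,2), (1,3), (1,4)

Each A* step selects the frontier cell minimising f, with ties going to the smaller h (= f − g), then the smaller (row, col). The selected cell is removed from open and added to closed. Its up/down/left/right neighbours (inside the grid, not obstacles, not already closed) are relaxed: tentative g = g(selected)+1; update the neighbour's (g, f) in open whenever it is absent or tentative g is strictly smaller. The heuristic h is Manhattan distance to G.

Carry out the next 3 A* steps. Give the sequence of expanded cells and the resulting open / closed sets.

order=[(2,1) → (2,0) → (3,0)]; open=[(0,2) g=3 f=11, (0,3) g=2 f=11, (0,4) g=1 f=11, (1,5) g=1 f=11, (2,2) g=3 f=9, (2,3) g=2 f=9, (2,4) g=1 f=9, (3,1) g=5 f=9, (4,0) g=7 f=9]; closed=[(1,1), (1,2), (1,3), (1,4), (2,0), (2,1), (3,0)]

step 1: expand (2,1) (f=9, h=5) → closed; open now [(0,2) g=3 f=11, (0,3) g=2 f=11, (0,4) g=1 f=11, (1,5) g=1 f=11, (2,0) g=5 f=9, (2,2) g=3 f=9, (2,3) g=2 f=9, (2,4) g=1 f=9, (3,1) g=5 f=9]
step 2: expand (2,0) (f=9, h=4) → closed; open now [(0,2) g=3 f=11, (0,3) g=2 f=11, (0,4) g=1 f=11, (1,5) g=1 f=11, (2,2) g=3 f=9, (2,3) g=2 f=9, (2,4) g=1 f=9, (3,0) g=6 f=9, (3,1) g=5 f=9]
step 3: expand (3,0) (f=9, h=3) → closed; open now [(0,2) g=3 f=11, (0,3) g=2 f=11, (0,4) g=1 f=11, (1,5) g=1 f=11, (2,2) g=3 f=9, (2,3) g=2 f=9, (2,4) g=1 f=9, (3,1) g=5 f=9, (4,0) g=7 f=9]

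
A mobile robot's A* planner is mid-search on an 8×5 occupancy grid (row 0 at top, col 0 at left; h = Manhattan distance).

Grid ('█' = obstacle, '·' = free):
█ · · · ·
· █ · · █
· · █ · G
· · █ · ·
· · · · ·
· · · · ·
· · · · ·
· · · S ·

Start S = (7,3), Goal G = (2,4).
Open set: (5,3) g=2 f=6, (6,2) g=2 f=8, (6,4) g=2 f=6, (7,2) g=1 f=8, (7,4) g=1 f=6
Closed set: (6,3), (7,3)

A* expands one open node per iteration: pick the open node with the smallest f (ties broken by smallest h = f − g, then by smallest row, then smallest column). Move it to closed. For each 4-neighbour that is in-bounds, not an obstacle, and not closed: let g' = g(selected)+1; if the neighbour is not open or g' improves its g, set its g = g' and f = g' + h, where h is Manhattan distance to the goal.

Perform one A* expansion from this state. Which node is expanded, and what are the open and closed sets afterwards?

expanded=(5,3); open=[(4,3) g=3 f=6, (5,2) g=3 f=8, (5,4) g=3 f=6, (6,2) g=2 f=8, (6,4) g=2 f=6, (7,2) g=1 f=8, (7,4) g=1 f=6]; closed=[(5,3), (6,3), (7,3)]

step 1: expand (5,3) (f=6, h=4) → closed; open now [(4,3) g=3 f=6, (5,2) g=3 f=8, (5,4) g=3 f=6, (6,2) g=2 f=8, (6,4) g=2 f=6, (7,2) g=1 f=8, (7,4) g=1 f=6]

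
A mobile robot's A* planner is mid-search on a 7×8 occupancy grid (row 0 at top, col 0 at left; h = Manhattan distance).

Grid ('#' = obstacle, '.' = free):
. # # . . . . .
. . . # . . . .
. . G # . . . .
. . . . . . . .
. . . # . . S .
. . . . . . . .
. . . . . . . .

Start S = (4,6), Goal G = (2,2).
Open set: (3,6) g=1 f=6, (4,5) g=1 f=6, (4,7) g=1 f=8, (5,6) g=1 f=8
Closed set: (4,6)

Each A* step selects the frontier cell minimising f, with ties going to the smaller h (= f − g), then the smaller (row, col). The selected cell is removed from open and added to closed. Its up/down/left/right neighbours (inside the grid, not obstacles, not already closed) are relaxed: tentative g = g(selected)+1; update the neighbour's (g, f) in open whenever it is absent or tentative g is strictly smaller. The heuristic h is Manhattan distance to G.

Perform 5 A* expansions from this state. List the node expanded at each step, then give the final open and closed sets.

step 1: expand (3,6) (f=6, h=5) → closed; open now [(2,6) g=2 f=6, (3,5) g=2 f=6, (3,7) g=2 f=8, (4,5) g=1 f=6, (4,7) g=1 f=8, (5,6) g=1 f=8]
step 2: expand (2,6) (f=6, h=4) → closed; open now [(1,6) g=3 f=8, (2,5) g=3 f=6, (2,7) g=3 f=8, (3,5) g=2 f=6, (3,7) g=2 f=8, (4,5) g=1 f=6, (4,7) g=1 f=8, (5,6) g=1 f=8]
step 3: expand (2,5) (f=6, h=3) → closed; open now [(1,5) g=4 f=8, (1,6) g=3 f=8, (2,4) g=4 f=6, (2,7) g=3 f=8, (3,5) g=2 f=6, (3,7) g=2 f=8, (4,5) g=1 f=6, (4,7) g=1 f=8, (5,6) g=1 f=8]
step 4: expand (2,4) (f=6, h=2) → closed; open now [(1,4) g=5 f=8, (1,5) g=4 f=8, (1,6) g=3 f=8, (2,7) g=3 f=8, (3,4) g=5 f=8, (3,5) g=2 f=6, (3,7) g=2 f=8, (4,5) g=1 f=6, (4,7) g=1 f=8, (5,6) g=1 f=8]
step 5: expand (3,5) (f=6, h=4) → closed; open now [(1,4) g=5 f=8, (1,5) g=4 f=8, (1,6) g=3 f=8, (2,7) g=3 f=8, (3,4) g=3 f=6, (3,7) g=2 f=8, (4,5) g=1 f=6, (4,7) g=1 f=8, (5,6) g=1 f=8]

order=[(3,6) → (2,6) → (2,5) → (2,4) → (3,5)]; open=[(1,4) g=5 f=8, (1,5) g=4 f=8, (1,6) g=3 f=8, (2,7) g=3 f=8, (3,4) g=3 f=6, (3,7) g=2 f=8, (4,5) g=1 f=6, (4,7) g=1 f=8, (5,6) g=1 f=8]; closed=[(2,4), (2,5), (2,6), (3,5), (3,6), (4,6)]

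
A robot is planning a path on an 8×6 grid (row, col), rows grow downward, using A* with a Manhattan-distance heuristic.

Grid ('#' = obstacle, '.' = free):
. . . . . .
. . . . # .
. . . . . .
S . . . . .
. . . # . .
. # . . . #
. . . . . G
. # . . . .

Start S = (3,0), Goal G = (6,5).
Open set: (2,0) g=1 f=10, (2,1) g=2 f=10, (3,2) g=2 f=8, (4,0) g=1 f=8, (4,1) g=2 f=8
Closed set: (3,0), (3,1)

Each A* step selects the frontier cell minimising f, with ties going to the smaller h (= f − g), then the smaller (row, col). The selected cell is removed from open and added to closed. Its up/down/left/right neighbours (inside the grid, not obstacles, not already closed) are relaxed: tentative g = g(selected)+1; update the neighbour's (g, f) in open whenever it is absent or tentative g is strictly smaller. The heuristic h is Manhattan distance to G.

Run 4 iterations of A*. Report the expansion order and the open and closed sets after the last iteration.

step 1: expand (3,2) (f=8, h=6) → closed; open now [(2,0) g=1 f=10, (2,1) g=2 f=10, (2,2) g=3 f=10, (3,3) g=3 f=8, (4,0) g=1 f=8, (4,1) g=2 f=8, (4,2) g=3 f=8]
step 2: expand (3,3) (f=8, h=5) → closed; open now [(2,0) g=1 f=10, (2,1) g=2 f=10, (2,2) g=3 f=10, (2,3) g=4 f=10, (3,4) g=4 f=8, (4,0) g=1 f=8, (4,1) g=2 f=8, (4,2) g=3 f=8]
step 3: expand (3,4) (f=8, h=4) → closed; open now [(2,0) g=1 f=10, (2,1) g=2 f=10, (2,2) g=3 f=10, (2,3) g=4 f=10, (2,4) g=5 f=10, (3,5) g=5 f=8, (4,0) g=1 f=8, (4,1) g=2 f=8, (4,2) g=3 f=8, (4,4) g=5 f=8]
step 4: expand (3,5) (f=8, h=3) → closed; open now [(2,0) g=1 f=10, (2,1) g=2 f=10, (2,2) g=3 f=10, (2,3) g=4 f=10, (2,4) g=5 f=10, (2,5) g=6 f=10, (4,0) g=1 f=8, (4,1) g=2 f=8, (4,2) g=3 f=8, (4,4) g=5 f=8, (4,5) g=6 f=8]

order=[(3,2) → (3,3) → (3,4) → (3,5)]; open=[(2,0) g=1 f=10, (2,1) g=2 f=10, (2,2) g=3 f=10, (2,3) g=4 f=10, (2,4) g=5 f=10, (2,5) g=6 f=10, (4,0) g=1 f=8, (4,1) g=2 f=8, (4,2) g=3 f=8, (4,4) g=5 f=8, (4,5) g=6 f=8]; closed=[(3,0), (3,1), (3,2), (3,3), (3,4), (3,5)]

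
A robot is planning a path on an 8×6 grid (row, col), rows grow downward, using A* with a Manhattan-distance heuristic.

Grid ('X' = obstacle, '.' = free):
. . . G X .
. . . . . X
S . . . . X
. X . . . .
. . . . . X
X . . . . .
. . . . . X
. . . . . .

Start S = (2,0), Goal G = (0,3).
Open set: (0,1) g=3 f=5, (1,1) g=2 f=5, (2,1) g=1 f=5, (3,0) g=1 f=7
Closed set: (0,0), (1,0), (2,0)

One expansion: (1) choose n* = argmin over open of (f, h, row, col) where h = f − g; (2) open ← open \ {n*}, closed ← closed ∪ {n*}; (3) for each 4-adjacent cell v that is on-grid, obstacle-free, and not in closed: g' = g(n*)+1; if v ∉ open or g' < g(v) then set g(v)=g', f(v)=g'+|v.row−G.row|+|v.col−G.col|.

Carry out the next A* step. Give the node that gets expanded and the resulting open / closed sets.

step 1: expand (0,1) (f=5, h=2) → closed; open now [(0,2) g=4 f=5, (1,1) g=2 f=5, (2,1) g=1 f=5, (3,0) g=1 f=7]

expanded=(0,1); open=[(0,2) g=4 f=5, (1,1) g=2 f=5, (2,1) g=1 f=5, (3,0) g=1 f=7]; closed=[(0,0), (0,1), (1,0), (2,0)]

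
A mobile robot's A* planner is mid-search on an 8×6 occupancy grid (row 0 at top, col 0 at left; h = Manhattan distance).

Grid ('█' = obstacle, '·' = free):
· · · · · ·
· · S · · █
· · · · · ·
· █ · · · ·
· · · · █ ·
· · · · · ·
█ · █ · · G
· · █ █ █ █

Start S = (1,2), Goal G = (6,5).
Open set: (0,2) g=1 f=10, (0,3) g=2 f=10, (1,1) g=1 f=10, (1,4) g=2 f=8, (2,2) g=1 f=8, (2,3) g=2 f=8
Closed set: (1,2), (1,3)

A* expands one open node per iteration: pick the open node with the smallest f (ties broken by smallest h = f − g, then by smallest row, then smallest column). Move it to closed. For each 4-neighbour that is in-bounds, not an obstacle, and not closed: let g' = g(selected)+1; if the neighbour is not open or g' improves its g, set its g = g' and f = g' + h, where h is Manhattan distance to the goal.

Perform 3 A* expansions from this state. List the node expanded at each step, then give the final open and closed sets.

step 1: expand (1,4) (f=8, h=6) → closed; open now [(0,2) g=1 f=10, (0,3) g=2 f=10, (0,4) g=3 f=10, (1,1) g=1 f=10, (2,2) g=1 f=8, (2,3) g=2 f=8, (2,4) g=3 f=8]
step 2: expand (2,4) (f=8, h=5) → closed; open now [(0,2) g=1 f=10, (0,3) g=2 f=10, (0,4) g=3 f=10, (1,1) g=1 f=10, (2,2) g=1 f=8, (2,3) g=2 f=8, (2,5) g=4 f=8, (3,4) g=4 f=8]
step 3: expand (2,5) (f=8, h=4) → closed; open now [(0,2) g=1 f=10, (0,3) g=2 f=10, (0,4) g=3 f=10, (1,1) g=1 f=10, (2,2) g=1 f=8, (2,3) g=2 f=8, (3,4) g=4 f=8, (3,5) g=5 f=8]

order=[(1,4) → (2,4) → (2,5)]; open=[(0,2) g=1 f=10, (0,3) g=2 f=10, (0,4) g=3 f=10, (1,1) g=1 f=10, (2,2) g=1 f=8, (2,3) g=2 f=8, (3,4) g=4 f=8, (3,5) g=5 f=8]; closed=[(1,2), (1,3), (1,4), (2,4), (2,5)]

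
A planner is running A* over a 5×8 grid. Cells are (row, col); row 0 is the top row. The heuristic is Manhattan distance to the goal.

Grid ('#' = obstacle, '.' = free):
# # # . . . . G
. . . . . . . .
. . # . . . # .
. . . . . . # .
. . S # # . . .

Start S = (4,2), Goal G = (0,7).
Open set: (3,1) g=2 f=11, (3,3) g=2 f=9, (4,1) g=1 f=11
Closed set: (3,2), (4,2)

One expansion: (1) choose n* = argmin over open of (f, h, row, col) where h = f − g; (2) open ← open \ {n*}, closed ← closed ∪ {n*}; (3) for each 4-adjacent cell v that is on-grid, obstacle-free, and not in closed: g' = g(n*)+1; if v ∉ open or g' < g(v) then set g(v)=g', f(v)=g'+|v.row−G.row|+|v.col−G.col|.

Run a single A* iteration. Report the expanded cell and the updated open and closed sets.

expanded=(3,3); open=[(2,3) g=3 f=9, (3,1) g=2 f=11, (3,4) g=3 f=9, (4,1) g=1 f=11]; closed=[(3,2), (3,3), (4,2)]

step 1: expand (3,3) (f=9, h=7) → closed; open now [(2,3) g=3 f=9, (3,1) g=2 f=11, (3,4) g=3 f=9, (4,1) g=1 f=11]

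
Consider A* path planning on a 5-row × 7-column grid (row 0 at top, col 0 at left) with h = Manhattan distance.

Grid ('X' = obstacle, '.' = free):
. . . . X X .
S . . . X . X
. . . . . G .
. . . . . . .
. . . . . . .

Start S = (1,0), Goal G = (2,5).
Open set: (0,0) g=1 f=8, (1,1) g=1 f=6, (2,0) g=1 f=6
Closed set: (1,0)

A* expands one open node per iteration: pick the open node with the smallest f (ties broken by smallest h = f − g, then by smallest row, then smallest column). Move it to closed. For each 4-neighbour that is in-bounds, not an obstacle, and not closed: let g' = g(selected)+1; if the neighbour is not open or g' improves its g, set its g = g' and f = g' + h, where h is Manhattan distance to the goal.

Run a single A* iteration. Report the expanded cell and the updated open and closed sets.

step 1: expand (1,1) (f=6, h=5) → closed; open now [(0,0) g=1 f=8, (0,1) g=2 f=8, (1,2) g=2 f=6, (2,0) g=1 f=6, (2,1) g=2 f=6]

expanded=(1,1); open=[(0,0) g=1 f=8, (0,1) g=2 f=8, (1,2) g=2 f=6, (2,0) g=1 f=6, (2,1) g=2 f=6]; closed=[(1,0), (1,1)]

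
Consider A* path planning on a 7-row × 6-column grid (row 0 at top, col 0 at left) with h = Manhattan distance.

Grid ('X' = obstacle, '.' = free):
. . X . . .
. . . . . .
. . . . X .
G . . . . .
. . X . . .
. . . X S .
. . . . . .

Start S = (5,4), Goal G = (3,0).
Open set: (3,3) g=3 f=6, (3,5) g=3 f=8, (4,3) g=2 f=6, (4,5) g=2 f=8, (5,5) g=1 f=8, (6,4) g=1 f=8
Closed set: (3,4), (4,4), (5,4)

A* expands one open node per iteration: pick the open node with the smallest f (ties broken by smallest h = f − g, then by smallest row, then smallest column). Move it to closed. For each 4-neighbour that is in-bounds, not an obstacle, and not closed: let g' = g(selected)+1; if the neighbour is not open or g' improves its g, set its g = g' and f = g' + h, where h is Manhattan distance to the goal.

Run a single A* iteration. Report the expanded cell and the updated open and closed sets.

step 1: expand (3,3) (f=6, h=3) → closed; open now [(2,3) g=4 f=8, (3,2) g=4 f=6, (3,5) g=3 f=8, (4,3) g=2 f=6, (4,5) g=2 f=8, (5,5) g=1 f=8, (6,4) g=1 f=8]

expanded=(3,3); open=[(2,3) g=4 f=8, (3,2) g=4 f=6, (3,5) g=3 f=8, (4,3) g=2 f=6, (4,5) g=2 f=8, (5,5) g=1 f=8, (6,4) g=1 f=8]; closed=[(3,3), (3,4), (4,4), (5,4)]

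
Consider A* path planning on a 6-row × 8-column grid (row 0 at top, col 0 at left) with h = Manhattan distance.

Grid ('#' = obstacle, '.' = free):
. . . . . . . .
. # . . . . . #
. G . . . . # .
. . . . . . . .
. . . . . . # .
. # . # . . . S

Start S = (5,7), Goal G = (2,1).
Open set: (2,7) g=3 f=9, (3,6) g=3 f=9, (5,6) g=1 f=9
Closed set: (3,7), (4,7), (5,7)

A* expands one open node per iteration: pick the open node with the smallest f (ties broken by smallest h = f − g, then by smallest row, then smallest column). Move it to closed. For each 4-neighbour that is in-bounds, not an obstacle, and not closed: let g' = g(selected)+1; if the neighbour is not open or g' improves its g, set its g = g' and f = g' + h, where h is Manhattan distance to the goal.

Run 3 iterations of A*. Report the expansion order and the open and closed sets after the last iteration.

order=[(2,7) → (3,6) → (3,5)]; open=[(2,5) g=5 f=9, (3,4) g=5 f=9, (4,5) g=5 f=11, (5,6) g=1 f=9]; closed=[(2,7), (3,5), (3,6), (3,7), (4,7), (5,7)]

step 1: expand (2,7) (f=9, h=6) → closed; open now [(3,6) g=3 f=9, (5,6) g=1 f=9]
step 2: expand (3,6) (f=9, h=6) → closed; open now [(3,5) g=4 f=9, (5,6) g=1 f=9]
step 3: expand (3,5) (f=9, h=5) → closed; open now [(2,5) g=5 f=9, (3,4) g=5 f=9, (4,5) g=5 f=11, (5,6) g=1 f=9]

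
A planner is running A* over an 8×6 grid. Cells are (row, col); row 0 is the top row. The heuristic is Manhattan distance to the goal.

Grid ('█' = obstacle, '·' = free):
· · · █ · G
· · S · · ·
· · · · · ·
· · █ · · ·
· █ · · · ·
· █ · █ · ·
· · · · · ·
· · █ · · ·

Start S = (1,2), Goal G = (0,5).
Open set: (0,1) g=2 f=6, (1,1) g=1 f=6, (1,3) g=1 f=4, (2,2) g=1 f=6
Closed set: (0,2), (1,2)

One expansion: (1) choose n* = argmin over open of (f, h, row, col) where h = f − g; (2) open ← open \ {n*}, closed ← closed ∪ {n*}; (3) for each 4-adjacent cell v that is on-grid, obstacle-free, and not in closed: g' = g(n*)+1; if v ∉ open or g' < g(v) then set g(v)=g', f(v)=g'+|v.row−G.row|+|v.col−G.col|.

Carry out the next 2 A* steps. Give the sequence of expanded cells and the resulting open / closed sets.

order=[(1,3) → (1,4)]; open=[(0,1) g=2 f=6, (0,4) g=3 f=4, (1,1) g=1 f=6, (1,5) g=3 f=4, (2,2) g=1 f=6, (2,3) g=2 f=6, (2,4) g=3 f=6]; closed=[(0,2), (1,2), (1,3), (1,4)]

step 1: expand (1,3) (f=4, h=3) → closed; open now [(0,1) g=2 f=6, (1,1) g=1 f=6, (1,4) g=2 f=4, (2,2) g=1 f=6, (2,3) g=2 f=6]
step 2: expand (1,4) (f=4, h=2) → closed; open now [(0,1) g=2 f=6, (0,4) g=3 f=4, (1,1) g=1 f=6, (1,5) g=3 f=4, (2,2) g=1 f=6, (2,3) g=2 f=6, (2,4) g=3 f=6]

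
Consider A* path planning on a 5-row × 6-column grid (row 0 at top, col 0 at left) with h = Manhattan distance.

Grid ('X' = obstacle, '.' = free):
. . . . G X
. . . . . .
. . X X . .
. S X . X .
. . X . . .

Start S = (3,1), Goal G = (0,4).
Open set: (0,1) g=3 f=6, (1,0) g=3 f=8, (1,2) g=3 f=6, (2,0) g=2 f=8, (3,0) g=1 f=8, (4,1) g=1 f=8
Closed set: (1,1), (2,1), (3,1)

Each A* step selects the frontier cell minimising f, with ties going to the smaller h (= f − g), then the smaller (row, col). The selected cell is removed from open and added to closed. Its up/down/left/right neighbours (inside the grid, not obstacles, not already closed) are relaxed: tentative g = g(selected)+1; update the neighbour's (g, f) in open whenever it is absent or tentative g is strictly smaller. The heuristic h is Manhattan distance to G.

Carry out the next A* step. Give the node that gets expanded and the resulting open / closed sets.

expanded=(0,1); open=[(0,0) g=4 f=8, (0,2) g=4 f=6, (1,0) g=3 f=8, (1,2) g=3 f=6, (2,0) g=2 f=8, (3,0) g=1 f=8, (4,1) g=1 f=8]; closed=[(0,1), (1,1), (2,1), (3,1)]

step 1: expand (0,1) (f=6, h=3) → closed; open now [(0,0) g=4 f=8, (0,2) g=4 f=6, (1,0) g=3 f=8, (1,2) g=3 f=6, (2,0) g=2 f=8, (3,0) g=1 f=8, (4,1) g=1 f=8]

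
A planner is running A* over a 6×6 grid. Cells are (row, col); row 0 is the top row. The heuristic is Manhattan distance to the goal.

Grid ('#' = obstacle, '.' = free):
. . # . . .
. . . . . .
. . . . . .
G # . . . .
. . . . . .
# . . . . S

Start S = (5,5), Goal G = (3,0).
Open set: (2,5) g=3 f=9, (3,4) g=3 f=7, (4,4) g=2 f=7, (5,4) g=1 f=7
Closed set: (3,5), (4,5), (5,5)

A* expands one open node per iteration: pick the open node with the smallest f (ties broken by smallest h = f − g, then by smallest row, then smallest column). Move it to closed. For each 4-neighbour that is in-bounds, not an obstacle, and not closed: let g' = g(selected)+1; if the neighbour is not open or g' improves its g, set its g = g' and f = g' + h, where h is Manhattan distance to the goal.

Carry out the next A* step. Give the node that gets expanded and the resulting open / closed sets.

step 1: expand (3,4) (f=7, h=4) → closed; open now [(2,4) g=4 f=9, (2,5) g=3 f=9, (3,3) g=4 f=7, (4,4) g=2 f=7, (5,4) g=1 f=7]

expanded=(3,4); open=[(2,4) g=4 f=9, (2,5) g=3 f=9, (3,3) g=4 f=7, (4,4) g=2 f=7, (5,4) g=1 f=7]; closed=[(3,4), (3,5), (4,5), (5,5)]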